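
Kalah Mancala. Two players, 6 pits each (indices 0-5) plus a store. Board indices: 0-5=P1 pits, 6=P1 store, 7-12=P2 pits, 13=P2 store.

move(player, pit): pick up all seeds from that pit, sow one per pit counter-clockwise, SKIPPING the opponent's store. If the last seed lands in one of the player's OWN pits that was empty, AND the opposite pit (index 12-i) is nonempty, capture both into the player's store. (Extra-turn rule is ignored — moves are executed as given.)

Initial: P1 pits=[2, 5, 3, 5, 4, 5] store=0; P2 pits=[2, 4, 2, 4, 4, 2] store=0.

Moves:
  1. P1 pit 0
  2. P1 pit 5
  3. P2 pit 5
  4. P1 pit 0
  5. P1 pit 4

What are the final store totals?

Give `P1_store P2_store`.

Answer: 2 1

Derivation:
Move 1: P1 pit0 -> P1=[0,6,4,5,4,5](0) P2=[2,4,2,4,4,2](0)
Move 2: P1 pit5 -> P1=[0,6,4,5,4,0](1) P2=[3,5,3,5,4,2](0)
Move 3: P2 pit5 -> P1=[1,6,4,5,4,0](1) P2=[3,5,3,5,4,0](1)
Move 4: P1 pit0 -> P1=[0,7,4,5,4,0](1) P2=[3,5,3,5,4,0](1)
Move 5: P1 pit4 -> P1=[0,7,4,5,0,1](2) P2=[4,6,3,5,4,0](1)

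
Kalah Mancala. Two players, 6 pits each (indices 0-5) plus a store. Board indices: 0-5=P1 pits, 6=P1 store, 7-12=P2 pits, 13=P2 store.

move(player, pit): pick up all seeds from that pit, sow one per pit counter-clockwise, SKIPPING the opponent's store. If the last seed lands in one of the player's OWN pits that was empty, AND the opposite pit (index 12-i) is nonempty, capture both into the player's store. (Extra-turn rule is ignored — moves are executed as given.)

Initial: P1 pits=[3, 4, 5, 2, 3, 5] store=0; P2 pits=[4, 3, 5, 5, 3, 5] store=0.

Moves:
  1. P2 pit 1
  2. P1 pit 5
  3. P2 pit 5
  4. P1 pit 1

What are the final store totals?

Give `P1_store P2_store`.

Answer: 2 1

Derivation:
Move 1: P2 pit1 -> P1=[3,4,5,2,3,5](0) P2=[4,0,6,6,4,5](0)
Move 2: P1 pit5 -> P1=[3,4,5,2,3,0](1) P2=[5,1,7,7,4,5](0)
Move 3: P2 pit5 -> P1=[4,5,6,3,3,0](1) P2=[5,1,7,7,4,0](1)
Move 4: P1 pit1 -> P1=[4,0,7,4,4,1](2) P2=[5,1,7,7,4,0](1)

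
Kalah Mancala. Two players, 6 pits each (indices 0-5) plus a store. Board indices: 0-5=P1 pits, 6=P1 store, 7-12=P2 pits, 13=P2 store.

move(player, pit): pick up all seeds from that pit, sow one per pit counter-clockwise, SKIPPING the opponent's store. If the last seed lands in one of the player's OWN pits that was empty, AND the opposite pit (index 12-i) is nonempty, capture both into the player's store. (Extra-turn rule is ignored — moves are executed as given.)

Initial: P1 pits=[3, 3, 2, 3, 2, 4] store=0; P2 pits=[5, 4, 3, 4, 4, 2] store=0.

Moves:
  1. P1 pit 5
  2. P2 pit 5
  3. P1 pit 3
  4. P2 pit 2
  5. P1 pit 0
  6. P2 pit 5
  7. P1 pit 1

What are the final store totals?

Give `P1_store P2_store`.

Move 1: P1 pit5 -> P1=[3,3,2,3,2,0](1) P2=[6,5,4,4,4,2](0)
Move 2: P2 pit5 -> P1=[4,3,2,3,2,0](1) P2=[6,5,4,4,4,0](1)
Move 3: P1 pit3 -> P1=[4,3,2,0,3,1](2) P2=[6,5,4,4,4,0](1)
Move 4: P2 pit2 -> P1=[4,3,2,0,3,1](2) P2=[6,5,0,5,5,1](2)
Move 5: P1 pit0 -> P1=[0,4,3,1,4,1](2) P2=[6,5,0,5,5,1](2)
Move 6: P2 pit5 -> P1=[0,4,3,1,4,1](2) P2=[6,5,0,5,5,0](3)
Move 7: P1 pit1 -> P1=[0,0,4,2,5,2](2) P2=[6,5,0,5,5,0](3)

Answer: 2 3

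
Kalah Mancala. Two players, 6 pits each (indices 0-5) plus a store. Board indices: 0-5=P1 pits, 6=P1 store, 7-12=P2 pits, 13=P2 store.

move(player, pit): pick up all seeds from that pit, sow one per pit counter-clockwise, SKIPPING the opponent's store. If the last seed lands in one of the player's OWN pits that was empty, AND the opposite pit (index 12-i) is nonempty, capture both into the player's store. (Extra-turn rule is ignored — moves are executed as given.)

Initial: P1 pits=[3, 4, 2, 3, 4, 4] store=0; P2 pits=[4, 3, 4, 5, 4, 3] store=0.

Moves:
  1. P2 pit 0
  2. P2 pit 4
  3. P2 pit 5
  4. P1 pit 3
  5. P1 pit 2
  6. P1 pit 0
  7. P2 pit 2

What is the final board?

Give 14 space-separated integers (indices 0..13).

Answer: 1 7 1 2 7 7 2 0 4 0 7 1 1 3

Derivation:
Move 1: P2 pit0 -> P1=[3,4,2,3,4,4](0) P2=[0,4,5,6,5,3](0)
Move 2: P2 pit4 -> P1=[4,5,3,3,4,4](0) P2=[0,4,5,6,0,4](1)
Move 3: P2 pit5 -> P1=[5,6,4,3,4,4](0) P2=[0,4,5,6,0,0](2)
Move 4: P1 pit3 -> P1=[5,6,4,0,5,5](1) P2=[0,4,5,6,0,0](2)
Move 5: P1 pit2 -> P1=[5,6,0,1,6,6](2) P2=[0,4,5,6,0,0](2)
Move 6: P1 pit0 -> P1=[0,7,1,2,7,7](2) P2=[0,4,5,6,0,0](2)
Move 7: P2 pit2 -> P1=[1,7,1,2,7,7](2) P2=[0,4,0,7,1,1](3)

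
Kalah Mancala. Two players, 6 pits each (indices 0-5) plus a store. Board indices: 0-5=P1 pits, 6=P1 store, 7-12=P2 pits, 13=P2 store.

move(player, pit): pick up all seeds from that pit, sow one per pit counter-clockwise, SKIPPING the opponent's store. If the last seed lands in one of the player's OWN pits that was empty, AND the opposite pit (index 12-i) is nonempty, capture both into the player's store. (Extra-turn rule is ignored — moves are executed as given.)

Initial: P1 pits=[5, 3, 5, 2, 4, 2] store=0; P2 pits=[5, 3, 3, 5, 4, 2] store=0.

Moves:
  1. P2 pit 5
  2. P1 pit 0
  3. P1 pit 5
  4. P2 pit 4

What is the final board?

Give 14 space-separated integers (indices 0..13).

Answer: 1 5 6 3 5 0 2 6 4 3 5 0 1 2

Derivation:
Move 1: P2 pit5 -> P1=[6,3,5,2,4,2](0) P2=[5,3,3,5,4,0](1)
Move 2: P1 pit0 -> P1=[0,4,6,3,5,3](1) P2=[5,3,3,5,4,0](1)
Move 3: P1 pit5 -> P1=[0,4,6,3,5,0](2) P2=[6,4,3,5,4,0](1)
Move 4: P2 pit4 -> P1=[1,5,6,3,5,0](2) P2=[6,4,3,5,0,1](2)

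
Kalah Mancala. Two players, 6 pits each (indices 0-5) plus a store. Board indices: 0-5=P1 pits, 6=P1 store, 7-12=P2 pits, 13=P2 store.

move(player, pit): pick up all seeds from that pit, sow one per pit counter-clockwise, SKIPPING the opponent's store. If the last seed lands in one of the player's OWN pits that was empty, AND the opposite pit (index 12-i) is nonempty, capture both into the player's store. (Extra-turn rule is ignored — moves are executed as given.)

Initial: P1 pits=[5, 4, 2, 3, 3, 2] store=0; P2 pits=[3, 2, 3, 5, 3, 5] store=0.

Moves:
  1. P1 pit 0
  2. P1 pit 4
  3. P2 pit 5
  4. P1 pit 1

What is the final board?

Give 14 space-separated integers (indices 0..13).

Move 1: P1 pit0 -> P1=[0,5,3,4,4,3](0) P2=[3,2,3,5,3,5](0)
Move 2: P1 pit4 -> P1=[0,5,3,4,0,4](1) P2=[4,3,3,5,3,5](0)
Move 3: P2 pit5 -> P1=[1,6,4,5,0,4](1) P2=[4,3,3,5,3,0](1)
Move 4: P1 pit1 -> P1=[1,0,5,6,1,5](2) P2=[5,3,3,5,3,0](1)

Answer: 1 0 5 6 1 5 2 5 3 3 5 3 0 1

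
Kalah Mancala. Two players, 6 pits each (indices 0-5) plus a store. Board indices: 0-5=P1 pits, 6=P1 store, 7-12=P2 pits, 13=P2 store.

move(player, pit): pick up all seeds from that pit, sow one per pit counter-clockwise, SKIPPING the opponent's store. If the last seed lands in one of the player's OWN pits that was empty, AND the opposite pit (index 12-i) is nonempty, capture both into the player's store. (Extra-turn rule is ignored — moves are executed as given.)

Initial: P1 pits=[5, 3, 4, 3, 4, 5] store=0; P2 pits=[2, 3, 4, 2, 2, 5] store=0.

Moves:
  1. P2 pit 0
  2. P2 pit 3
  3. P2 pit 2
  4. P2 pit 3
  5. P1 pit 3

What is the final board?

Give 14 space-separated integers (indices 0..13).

Answer: 6 3 4 0 5 6 1 0 4 0 0 5 7 1

Derivation:
Move 1: P2 pit0 -> P1=[5,3,4,3,4,5](0) P2=[0,4,5,2,2,5](0)
Move 2: P2 pit3 -> P1=[5,3,4,3,4,5](0) P2=[0,4,5,0,3,6](0)
Move 3: P2 pit2 -> P1=[6,3,4,3,4,5](0) P2=[0,4,0,1,4,7](1)
Move 4: P2 pit3 -> P1=[6,3,4,3,4,5](0) P2=[0,4,0,0,5,7](1)
Move 5: P1 pit3 -> P1=[6,3,4,0,5,6](1) P2=[0,4,0,0,5,7](1)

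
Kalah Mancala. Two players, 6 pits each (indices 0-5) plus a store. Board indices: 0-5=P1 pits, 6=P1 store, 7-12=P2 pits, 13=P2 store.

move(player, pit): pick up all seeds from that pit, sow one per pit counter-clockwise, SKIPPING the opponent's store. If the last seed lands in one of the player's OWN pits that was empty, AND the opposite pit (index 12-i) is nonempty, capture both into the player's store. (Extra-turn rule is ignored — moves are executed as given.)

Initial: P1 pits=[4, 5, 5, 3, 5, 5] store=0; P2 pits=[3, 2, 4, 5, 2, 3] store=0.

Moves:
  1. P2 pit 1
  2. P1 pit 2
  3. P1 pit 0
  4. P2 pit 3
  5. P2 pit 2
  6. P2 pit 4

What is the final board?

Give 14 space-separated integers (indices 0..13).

Move 1: P2 pit1 -> P1=[4,5,5,3,5,5](0) P2=[3,0,5,6,2,3](0)
Move 2: P1 pit2 -> P1=[4,5,0,4,6,6](1) P2=[4,0,5,6,2,3](0)
Move 3: P1 pit0 -> P1=[0,6,1,5,7,6](1) P2=[4,0,5,6,2,3](0)
Move 4: P2 pit3 -> P1=[1,7,2,5,7,6](1) P2=[4,0,5,0,3,4](1)
Move 5: P2 pit2 -> P1=[2,7,2,5,7,6](1) P2=[4,0,0,1,4,5](2)
Move 6: P2 pit4 -> P1=[3,8,2,5,7,6](1) P2=[4,0,0,1,0,6](3)

Answer: 3 8 2 5 7 6 1 4 0 0 1 0 6 3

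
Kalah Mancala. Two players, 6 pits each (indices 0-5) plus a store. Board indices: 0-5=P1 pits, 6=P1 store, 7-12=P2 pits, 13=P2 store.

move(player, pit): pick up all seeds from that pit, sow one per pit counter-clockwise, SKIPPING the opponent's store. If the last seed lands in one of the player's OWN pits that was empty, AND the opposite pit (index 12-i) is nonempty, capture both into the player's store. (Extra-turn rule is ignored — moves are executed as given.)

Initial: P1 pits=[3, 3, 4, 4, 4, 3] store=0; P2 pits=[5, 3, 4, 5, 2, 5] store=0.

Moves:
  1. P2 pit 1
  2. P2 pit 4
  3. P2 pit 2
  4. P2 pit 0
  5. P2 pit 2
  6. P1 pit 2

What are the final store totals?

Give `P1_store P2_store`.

Move 1: P2 pit1 -> P1=[3,3,4,4,4,3](0) P2=[5,0,5,6,3,5](0)
Move 2: P2 pit4 -> P1=[4,3,4,4,4,3](0) P2=[5,0,5,6,0,6](1)
Move 3: P2 pit2 -> P1=[5,3,4,4,4,3](0) P2=[5,0,0,7,1,7](2)
Move 4: P2 pit0 -> P1=[5,3,4,4,4,3](0) P2=[0,1,1,8,2,8](2)
Move 5: P2 pit2 -> P1=[5,3,4,4,4,3](0) P2=[0,1,0,9,2,8](2)
Move 6: P1 pit2 -> P1=[5,3,0,5,5,4](1) P2=[0,1,0,9,2,8](2)

Answer: 1 2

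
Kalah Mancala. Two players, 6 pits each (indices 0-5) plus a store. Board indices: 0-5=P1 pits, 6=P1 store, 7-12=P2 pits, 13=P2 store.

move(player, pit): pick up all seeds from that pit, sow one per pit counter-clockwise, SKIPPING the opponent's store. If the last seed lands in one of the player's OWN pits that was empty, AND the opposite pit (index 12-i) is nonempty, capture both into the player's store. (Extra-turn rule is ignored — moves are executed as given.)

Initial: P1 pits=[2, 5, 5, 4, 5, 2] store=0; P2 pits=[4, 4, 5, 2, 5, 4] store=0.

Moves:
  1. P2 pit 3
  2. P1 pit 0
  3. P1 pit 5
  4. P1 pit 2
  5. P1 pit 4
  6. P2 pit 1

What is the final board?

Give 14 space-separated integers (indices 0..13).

Move 1: P2 pit3 -> P1=[2,5,5,4,5,2](0) P2=[4,4,5,0,6,5](0)
Move 2: P1 pit0 -> P1=[0,6,6,4,5,2](0) P2=[4,4,5,0,6,5](0)
Move 3: P1 pit5 -> P1=[0,6,6,4,5,0](1) P2=[5,4,5,0,6,5](0)
Move 4: P1 pit2 -> P1=[0,6,0,5,6,1](2) P2=[6,5,5,0,6,5](0)
Move 5: P1 pit4 -> P1=[0,6,0,5,0,2](3) P2=[7,6,6,1,6,5](0)
Move 6: P2 pit1 -> P1=[1,6,0,5,0,2](3) P2=[7,0,7,2,7,6](1)

Answer: 1 6 0 5 0 2 3 7 0 7 2 7 6 1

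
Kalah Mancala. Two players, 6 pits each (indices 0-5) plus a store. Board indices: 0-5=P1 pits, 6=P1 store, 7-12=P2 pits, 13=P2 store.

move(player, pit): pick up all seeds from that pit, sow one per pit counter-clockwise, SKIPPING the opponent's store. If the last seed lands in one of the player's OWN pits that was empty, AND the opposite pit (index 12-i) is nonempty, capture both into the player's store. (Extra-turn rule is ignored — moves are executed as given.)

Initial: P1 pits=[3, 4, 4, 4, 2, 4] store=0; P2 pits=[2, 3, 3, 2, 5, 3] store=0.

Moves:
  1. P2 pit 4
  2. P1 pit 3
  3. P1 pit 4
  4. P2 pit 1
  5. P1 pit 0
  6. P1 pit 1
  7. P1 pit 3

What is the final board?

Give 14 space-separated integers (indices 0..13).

Answer: 0 0 7 0 2 6 2 4 0 4 3 0 4 7

Derivation:
Move 1: P2 pit4 -> P1=[4,5,5,4,2,4](0) P2=[2,3,3,2,0,4](1)
Move 2: P1 pit3 -> P1=[4,5,5,0,3,5](1) P2=[3,3,3,2,0,4](1)
Move 3: P1 pit4 -> P1=[4,5,5,0,0,6](2) P2=[4,3,3,2,0,4](1)
Move 4: P2 pit1 -> P1=[4,0,5,0,0,6](2) P2=[4,0,4,3,0,4](7)
Move 5: P1 pit0 -> P1=[0,1,6,1,1,6](2) P2=[4,0,4,3,0,4](7)
Move 6: P1 pit1 -> P1=[0,0,7,1,1,6](2) P2=[4,0,4,3,0,4](7)
Move 7: P1 pit3 -> P1=[0,0,7,0,2,6](2) P2=[4,0,4,3,0,4](7)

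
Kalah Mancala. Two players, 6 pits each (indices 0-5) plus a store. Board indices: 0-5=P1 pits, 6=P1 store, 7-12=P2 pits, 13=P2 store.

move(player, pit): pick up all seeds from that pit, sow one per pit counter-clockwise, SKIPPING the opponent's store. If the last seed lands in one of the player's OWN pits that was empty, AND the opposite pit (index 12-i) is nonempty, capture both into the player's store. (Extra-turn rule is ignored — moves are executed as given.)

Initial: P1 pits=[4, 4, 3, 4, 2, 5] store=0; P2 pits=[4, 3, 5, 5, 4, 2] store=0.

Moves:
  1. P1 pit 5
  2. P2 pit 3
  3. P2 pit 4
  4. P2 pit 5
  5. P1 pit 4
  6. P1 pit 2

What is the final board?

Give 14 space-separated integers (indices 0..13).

Answer: 7 7 0 5 1 2 3 6 5 6 0 0 0 3

Derivation:
Move 1: P1 pit5 -> P1=[4,4,3,4,2,0](1) P2=[5,4,6,6,4,2](0)
Move 2: P2 pit3 -> P1=[5,5,4,4,2,0](1) P2=[5,4,6,0,5,3](1)
Move 3: P2 pit4 -> P1=[6,6,5,4,2,0](1) P2=[5,4,6,0,0,4](2)
Move 4: P2 pit5 -> P1=[7,7,6,4,2,0](1) P2=[5,4,6,0,0,0](3)
Move 5: P1 pit4 -> P1=[7,7,6,4,0,1](2) P2=[5,4,6,0,0,0](3)
Move 6: P1 pit2 -> P1=[7,7,0,5,1,2](3) P2=[6,5,6,0,0,0](3)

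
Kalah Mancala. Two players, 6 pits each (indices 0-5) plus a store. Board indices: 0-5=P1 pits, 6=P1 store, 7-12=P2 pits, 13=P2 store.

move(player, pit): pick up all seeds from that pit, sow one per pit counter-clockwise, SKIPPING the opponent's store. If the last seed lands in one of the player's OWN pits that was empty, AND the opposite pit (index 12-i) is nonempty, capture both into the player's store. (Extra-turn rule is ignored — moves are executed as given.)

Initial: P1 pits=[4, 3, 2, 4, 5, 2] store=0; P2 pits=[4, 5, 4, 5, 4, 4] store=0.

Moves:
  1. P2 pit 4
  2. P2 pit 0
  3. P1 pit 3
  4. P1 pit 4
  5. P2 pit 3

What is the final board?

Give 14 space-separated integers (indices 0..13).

Move 1: P2 pit4 -> P1=[5,4,2,4,5,2](0) P2=[4,5,4,5,0,5](1)
Move 2: P2 pit0 -> P1=[5,0,2,4,5,2](0) P2=[0,6,5,6,0,5](6)
Move 3: P1 pit3 -> P1=[5,0,2,0,6,3](1) P2=[1,6,5,6,0,5](6)
Move 4: P1 pit4 -> P1=[5,0,2,0,0,4](2) P2=[2,7,6,7,0,5](6)
Move 5: P2 pit3 -> P1=[6,1,3,1,0,4](2) P2=[2,7,6,0,1,6](7)

Answer: 6 1 3 1 0 4 2 2 7 6 0 1 6 7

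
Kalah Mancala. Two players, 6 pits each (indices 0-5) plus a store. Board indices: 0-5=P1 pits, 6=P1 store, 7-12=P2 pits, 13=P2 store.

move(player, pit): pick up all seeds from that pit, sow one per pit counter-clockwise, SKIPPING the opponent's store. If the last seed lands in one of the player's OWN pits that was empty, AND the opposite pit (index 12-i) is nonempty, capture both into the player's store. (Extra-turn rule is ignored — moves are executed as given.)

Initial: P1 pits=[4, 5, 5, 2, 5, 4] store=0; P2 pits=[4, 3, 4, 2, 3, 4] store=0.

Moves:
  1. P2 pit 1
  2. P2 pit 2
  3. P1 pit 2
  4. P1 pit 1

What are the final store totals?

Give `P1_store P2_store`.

Move 1: P2 pit1 -> P1=[4,5,5,2,5,4](0) P2=[4,0,5,3,4,4](0)
Move 2: P2 pit2 -> P1=[5,5,5,2,5,4](0) P2=[4,0,0,4,5,5](1)
Move 3: P1 pit2 -> P1=[5,5,0,3,6,5](1) P2=[5,0,0,4,5,5](1)
Move 4: P1 pit1 -> P1=[5,0,1,4,7,6](2) P2=[5,0,0,4,5,5](1)

Answer: 2 1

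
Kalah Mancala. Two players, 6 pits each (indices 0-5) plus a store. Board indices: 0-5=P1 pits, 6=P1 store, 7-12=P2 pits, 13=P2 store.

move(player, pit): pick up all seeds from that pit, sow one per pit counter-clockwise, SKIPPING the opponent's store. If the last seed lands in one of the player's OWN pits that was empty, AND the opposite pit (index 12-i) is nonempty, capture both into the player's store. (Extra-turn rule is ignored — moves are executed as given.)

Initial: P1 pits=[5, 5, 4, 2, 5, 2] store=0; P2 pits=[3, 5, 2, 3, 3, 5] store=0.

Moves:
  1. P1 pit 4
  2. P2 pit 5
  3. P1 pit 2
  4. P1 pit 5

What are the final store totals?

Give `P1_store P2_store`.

Answer: 3 1

Derivation:
Move 1: P1 pit4 -> P1=[5,5,4,2,0,3](1) P2=[4,6,3,3,3,5](0)
Move 2: P2 pit5 -> P1=[6,6,5,3,0,3](1) P2=[4,6,3,3,3,0](1)
Move 3: P1 pit2 -> P1=[6,6,0,4,1,4](2) P2=[5,6,3,3,3,0](1)
Move 4: P1 pit5 -> P1=[6,6,0,4,1,0](3) P2=[6,7,4,3,3,0](1)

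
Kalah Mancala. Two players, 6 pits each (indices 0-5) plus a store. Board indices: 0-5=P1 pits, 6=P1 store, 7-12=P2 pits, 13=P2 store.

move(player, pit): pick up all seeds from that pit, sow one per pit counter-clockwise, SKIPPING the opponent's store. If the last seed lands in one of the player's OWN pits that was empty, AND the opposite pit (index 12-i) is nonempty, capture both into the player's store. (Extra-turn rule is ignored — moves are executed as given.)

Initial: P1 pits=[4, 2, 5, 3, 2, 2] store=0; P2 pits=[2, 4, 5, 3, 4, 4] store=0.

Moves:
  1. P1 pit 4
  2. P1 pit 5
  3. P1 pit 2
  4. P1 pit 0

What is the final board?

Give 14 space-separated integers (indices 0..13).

Answer: 0 3 1 5 2 1 3 4 5 5 3 4 4 0

Derivation:
Move 1: P1 pit4 -> P1=[4,2,5,3,0,3](1) P2=[2,4,5,3,4,4](0)
Move 2: P1 pit5 -> P1=[4,2,5,3,0,0](2) P2=[3,5,5,3,4,4](0)
Move 3: P1 pit2 -> P1=[4,2,0,4,1,1](3) P2=[4,5,5,3,4,4](0)
Move 4: P1 pit0 -> P1=[0,3,1,5,2,1](3) P2=[4,5,5,3,4,4](0)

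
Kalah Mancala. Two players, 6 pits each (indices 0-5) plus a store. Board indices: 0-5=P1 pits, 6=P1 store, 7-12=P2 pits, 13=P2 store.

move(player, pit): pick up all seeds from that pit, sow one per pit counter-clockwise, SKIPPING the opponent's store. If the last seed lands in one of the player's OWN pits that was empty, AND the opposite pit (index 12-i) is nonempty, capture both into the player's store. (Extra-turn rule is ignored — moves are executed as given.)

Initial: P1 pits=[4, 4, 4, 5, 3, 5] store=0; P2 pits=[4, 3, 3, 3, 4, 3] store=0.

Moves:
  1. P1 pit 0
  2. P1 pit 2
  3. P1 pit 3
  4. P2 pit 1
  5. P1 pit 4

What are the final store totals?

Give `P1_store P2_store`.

Answer: 3 0

Derivation:
Move 1: P1 pit0 -> P1=[0,5,5,6,4,5](0) P2=[4,3,3,3,4,3](0)
Move 2: P1 pit2 -> P1=[0,5,0,7,5,6](1) P2=[5,3,3,3,4,3](0)
Move 3: P1 pit3 -> P1=[0,5,0,0,6,7](2) P2=[6,4,4,4,4,3](0)
Move 4: P2 pit1 -> P1=[0,5,0,0,6,7](2) P2=[6,0,5,5,5,4](0)
Move 5: P1 pit4 -> P1=[0,5,0,0,0,8](3) P2=[7,1,6,6,5,4](0)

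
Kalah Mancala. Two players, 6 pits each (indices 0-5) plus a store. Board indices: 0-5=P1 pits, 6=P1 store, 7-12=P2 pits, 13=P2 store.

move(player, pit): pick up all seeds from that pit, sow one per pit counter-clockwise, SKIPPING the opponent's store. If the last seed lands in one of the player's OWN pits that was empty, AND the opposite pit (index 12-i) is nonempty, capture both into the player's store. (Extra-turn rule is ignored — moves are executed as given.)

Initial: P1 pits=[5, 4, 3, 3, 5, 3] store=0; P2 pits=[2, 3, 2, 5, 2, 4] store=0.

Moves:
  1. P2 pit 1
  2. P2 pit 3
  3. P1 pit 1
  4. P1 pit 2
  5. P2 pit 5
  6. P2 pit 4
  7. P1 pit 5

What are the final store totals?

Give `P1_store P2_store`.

Move 1: P2 pit1 -> P1=[5,4,3,3,5,3](0) P2=[2,0,3,6,3,4](0)
Move 2: P2 pit3 -> P1=[6,5,4,3,5,3](0) P2=[2,0,3,0,4,5](1)
Move 3: P1 pit1 -> P1=[6,0,5,4,6,4](1) P2=[2,0,3,0,4,5](1)
Move 4: P1 pit2 -> P1=[6,0,0,5,7,5](2) P2=[3,0,3,0,4,5](1)
Move 5: P2 pit5 -> P1=[7,1,1,6,7,5](2) P2=[3,0,3,0,4,0](2)
Move 6: P2 pit4 -> P1=[8,2,1,6,7,5](2) P2=[3,0,3,0,0,1](3)
Move 7: P1 pit5 -> P1=[8,2,1,6,7,0](3) P2=[4,1,4,1,0,1](3)

Answer: 3 3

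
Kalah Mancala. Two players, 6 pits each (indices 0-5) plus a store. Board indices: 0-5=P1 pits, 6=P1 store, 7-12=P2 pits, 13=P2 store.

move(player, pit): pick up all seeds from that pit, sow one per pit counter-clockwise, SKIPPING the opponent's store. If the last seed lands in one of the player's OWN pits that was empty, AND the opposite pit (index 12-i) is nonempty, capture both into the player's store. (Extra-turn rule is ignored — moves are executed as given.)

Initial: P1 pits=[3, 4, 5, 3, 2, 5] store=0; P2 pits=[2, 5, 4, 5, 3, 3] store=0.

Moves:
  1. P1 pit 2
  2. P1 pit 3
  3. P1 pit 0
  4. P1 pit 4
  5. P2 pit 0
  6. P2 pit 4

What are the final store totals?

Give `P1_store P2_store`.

Answer: 8 1

Derivation:
Move 1: P1 pit2 -> P1=[3,4,0,4,3,6](1) P2=[3,5,4,5,3,3](0)
Move 2: P1 pit3 -> P1=[3,4,0,0,4,7](2) P2=[4,5,4,5,3,3](0)
Move 3: P1 pit0 -> P1=[0,5,1,0,4,7](7) P2=[4,5,0,5,3,3](0)
Move 4: P1 pit4 -> P1=[0,5,1,0,0,8](8) P2=[5,6,0,5,3,3](0)
Move 5: P2 pit0 -> P1=[0,5,1,0,0,8](8) P2=[0,7,1,6,4,4](0)
Move 6: P2 pit4 -> P1=[1,6,1,0,0,8](8) P2=[0,7,1,6,0,5](1)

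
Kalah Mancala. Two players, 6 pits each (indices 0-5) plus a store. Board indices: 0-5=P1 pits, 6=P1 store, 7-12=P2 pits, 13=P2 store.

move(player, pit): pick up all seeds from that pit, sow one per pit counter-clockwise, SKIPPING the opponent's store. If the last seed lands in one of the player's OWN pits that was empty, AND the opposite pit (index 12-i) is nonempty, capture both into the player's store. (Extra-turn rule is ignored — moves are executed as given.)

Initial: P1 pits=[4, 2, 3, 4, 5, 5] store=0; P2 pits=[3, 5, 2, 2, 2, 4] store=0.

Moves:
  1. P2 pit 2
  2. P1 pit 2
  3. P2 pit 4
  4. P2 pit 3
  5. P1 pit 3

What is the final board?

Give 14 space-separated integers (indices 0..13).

Answer: 5 2 0 0 7 7 1 4 6 0 0 1 6 2

Derivation:
Move 1: P2 pit2 -> P1=[4,2,3,4,5,5](0) P2=[3,5,0,3,3,4](0)
Move 2: P1 pit2 -> P1=[4,2,0,5,6,6](0) P2=[3,5,0,3,3,4](0)
Move 3: P2 pit4 -> P1=[5,2,0,5,6,6](0) P2=[3,5,0,3,0,5](1)
Move 4: P2 pit3 -> P1=[5,2,0,5,6,6](0) P2=[3,5,0,0,1,6](2)
Move 5: P1 pit3 -> P1=[5,2,0,0,7,7](1) P2=[4,6,0,0,1,6](2)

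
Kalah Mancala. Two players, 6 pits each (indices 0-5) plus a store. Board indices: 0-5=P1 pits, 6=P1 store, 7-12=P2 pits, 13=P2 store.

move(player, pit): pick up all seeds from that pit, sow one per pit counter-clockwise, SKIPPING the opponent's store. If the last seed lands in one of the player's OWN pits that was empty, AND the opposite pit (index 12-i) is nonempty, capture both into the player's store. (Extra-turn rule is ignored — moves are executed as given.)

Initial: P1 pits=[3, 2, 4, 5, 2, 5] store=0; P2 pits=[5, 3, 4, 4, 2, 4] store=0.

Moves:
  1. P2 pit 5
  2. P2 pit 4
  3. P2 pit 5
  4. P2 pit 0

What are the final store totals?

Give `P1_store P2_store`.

Answer: 0 8

Derivation:
Move 1: P2 pit5 -> P1=[4,3,5,5,2,5](0) P2=[5,3,4,4,2,0](1)
Move 2: P2 pit4 -> P1=[4,3,5,5,2,5](0) P2=[5,3,4,4,0,1](2)
Move 3: P2 pit5 -> P1=[4,3,5,5,2,5](0) P2=[5,3,4,4,0,0](3)
Move 4: P2 pit0 -> P1=[0,3,5,5,2,5](0) P2=[0,4,5,5,1,0](8)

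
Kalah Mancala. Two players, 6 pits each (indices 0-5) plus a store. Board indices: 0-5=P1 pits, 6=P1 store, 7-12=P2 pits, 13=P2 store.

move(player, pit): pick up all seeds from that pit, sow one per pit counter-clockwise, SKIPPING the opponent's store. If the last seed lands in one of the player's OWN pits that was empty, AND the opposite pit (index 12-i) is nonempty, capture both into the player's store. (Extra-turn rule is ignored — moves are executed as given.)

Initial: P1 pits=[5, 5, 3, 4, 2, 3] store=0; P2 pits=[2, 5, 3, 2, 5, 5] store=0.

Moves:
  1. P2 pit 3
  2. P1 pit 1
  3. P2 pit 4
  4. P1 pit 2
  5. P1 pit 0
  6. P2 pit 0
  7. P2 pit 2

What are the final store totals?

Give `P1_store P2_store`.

Move 1: P2 pit3 -> P1=[5,5,3,4,2,3](0) P2=[2,5,3,0,6,6](0)
Move 2: P1 pit1 -> P1=[5,0,4,5,3,4](1) P2=[2,5,3,0,6,6](0)
Move 3: P2 pit4 -> P1=[6,1,5,6,3,4](1) P2=[2,5,3,0,0,7](1)
Move 4: P1 pit2 -> P1=[6,1,0,7,4,5](2) P2=[3,5,3,0,0,7](1)
Move 5: P1 pit0 -> P1=[0,2,1,8,5,6](3) P2=[3,5,3,0,0,7](1)
Move 6: P2 pit0 -> P1=[0,2,0,8,5,6](3) P2=[0,6,4,0,0,7](3)
Move 7: P2 pit2 -> P1=[0,2,0,8,5,6](3) P2=[0,6,0,1,1,8](4)

Answer: 3 4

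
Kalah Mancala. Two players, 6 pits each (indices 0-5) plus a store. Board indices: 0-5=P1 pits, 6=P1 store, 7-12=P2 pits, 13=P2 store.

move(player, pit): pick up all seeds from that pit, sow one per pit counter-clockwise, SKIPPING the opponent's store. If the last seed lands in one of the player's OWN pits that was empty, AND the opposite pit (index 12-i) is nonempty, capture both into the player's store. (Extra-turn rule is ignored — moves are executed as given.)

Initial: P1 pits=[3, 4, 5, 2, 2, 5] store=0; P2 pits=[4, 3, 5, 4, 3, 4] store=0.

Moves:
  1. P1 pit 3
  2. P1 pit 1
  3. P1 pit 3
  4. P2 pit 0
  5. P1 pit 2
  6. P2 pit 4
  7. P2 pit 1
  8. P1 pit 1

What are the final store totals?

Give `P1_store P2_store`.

Move 1: P1 pit3 -> P1=[3,4,5,0,3,6](0) P2=[4,3,5,4,3,4](0)
Move 2: P1 pit1 -> P1=[3,0,6,1,4,7](0) P2=[4,3,5,4,3,4](0)
Move 3: P1 pit3 -> P1=[3,0,6,0,5,7](0) P2=[4,3,5,4,3,4](0)
Move 4: P2 pit0 -> P1=[3,0,6,0,5,7](0) P2=[0,4,6,5,4,4](0)
Move 5: P1 pit2 -> P1=[3,0,0,1,6,8](1) P2=[1,5,6,5,4,4](0)
Move 6: P2 pit4 -> P1=[4,1,0,1,6,8](1) P2=[1,5,6,5,0,5](1)
Move 7: P2 pit1 -> P1=[4,1,0,1,6,8](1) P2=[1,0,7,6,1,6](2)
Move 8: P1 pit1 -> P1=[4,0,0,1,6,8](8) P2=[1,0,7,0,1,6](2)

Answer: 8 2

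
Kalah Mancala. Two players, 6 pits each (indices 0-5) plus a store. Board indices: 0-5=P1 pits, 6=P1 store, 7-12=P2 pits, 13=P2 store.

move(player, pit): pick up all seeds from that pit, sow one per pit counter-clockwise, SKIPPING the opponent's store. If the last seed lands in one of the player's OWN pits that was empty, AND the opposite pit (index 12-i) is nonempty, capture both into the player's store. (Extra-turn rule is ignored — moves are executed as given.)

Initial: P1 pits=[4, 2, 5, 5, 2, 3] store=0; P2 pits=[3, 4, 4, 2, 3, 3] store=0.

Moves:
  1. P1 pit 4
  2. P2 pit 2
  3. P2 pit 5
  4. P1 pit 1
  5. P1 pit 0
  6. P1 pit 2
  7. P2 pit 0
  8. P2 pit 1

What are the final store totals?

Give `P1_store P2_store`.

Move 1: P1 pit4 -> P1=[4,2,5,5,0,4](1) P2=[3,4,4,2,3,3](0)
Move 2: P2 pit2 -> P1=[4,2,5,5,0,4](1) P2=[3,4,0,3,4,4](1)
Move 3: P2 pit5 -> P1=[5,3,6,5,0,4](1) P2=[3,4,0,3,4,0](2)
Move 4: P1 pit1 -> P1=[5,0,7,6,0,4](6) P2=[3,0,0,3,4,0](2)
Move 5: P1 pit0 -> P1=[0,1,8,7,1,5](6) P2=[3,0,0,3,4,0](2)
Move 6: P1 pit2 -> P1=[0,1,0,8,2,6](7) P2=[4,1,1,4,4,0](2)
Move 7: P2 pit0 -> P1=[0,1,0,8,2,6](7) P2=[0,2,2,5,5,0](2)
Move 8: P2 pit1 -> P1=[0,1,0,8,2,6](7) P2=[0,0,3,6,5,0](2)

Answer: 7 2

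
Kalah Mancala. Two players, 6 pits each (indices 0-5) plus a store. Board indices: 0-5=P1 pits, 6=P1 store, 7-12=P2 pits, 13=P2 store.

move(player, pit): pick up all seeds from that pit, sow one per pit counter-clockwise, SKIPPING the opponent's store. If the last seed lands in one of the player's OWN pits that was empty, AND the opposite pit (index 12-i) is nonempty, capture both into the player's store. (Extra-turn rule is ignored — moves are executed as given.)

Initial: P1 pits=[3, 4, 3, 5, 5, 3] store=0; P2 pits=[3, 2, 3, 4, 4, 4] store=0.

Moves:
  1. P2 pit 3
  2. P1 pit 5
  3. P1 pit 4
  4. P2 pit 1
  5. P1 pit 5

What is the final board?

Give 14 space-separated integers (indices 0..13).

Move 1: P2 pit3 -> P1=[4,4,3,5,5,3](0) P2=[3,2,3,0,5,5](1)
Move 2: P1 pit5 -> P1=[4,4,3,5,5,0](1) P2=[4,3,3,0,5,5](1)
Move 3: P1 pit4 -> P1=[4,4,3,5,0,1](2) P2=[5,4,4,0,5,5](1)
Move 4: P2 pit1 -> P1=[4,4,3,5,0,1](2) P2=[5,0,5,1,6,6](1)
Move 5: P1 pit5 -> P1=[4,4,3,5,0,0](3) P2=[5,0,5,1,6,6](1)

Answer: 4 4 3 5 0 0 3 5 0 5 1 6 6 1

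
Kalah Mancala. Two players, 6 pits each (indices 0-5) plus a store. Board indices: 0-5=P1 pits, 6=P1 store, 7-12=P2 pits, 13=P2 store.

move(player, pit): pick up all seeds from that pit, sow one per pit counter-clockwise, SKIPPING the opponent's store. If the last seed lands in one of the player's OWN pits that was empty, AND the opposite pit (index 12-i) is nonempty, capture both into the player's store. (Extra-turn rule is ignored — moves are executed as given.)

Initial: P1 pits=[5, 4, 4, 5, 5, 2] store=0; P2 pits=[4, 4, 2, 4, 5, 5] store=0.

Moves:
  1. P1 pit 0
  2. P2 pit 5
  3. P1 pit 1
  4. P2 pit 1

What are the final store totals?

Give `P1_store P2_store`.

Move 1: P1 pit0 -> P1=[0,5,5,6,6,3](0) P2=[4,4,2,4,5,5](0)
Move 2: P2 pit5 -> P1=[1,6,6,7,6,3](0) P2=[4,4,2,4,5,0](1)
Move 3: P1 pit1 -> P1=[1,0,7,8,7,4](1) P2=[5,4,2,4,5,0](1)
Move 4: P2 pit1 -> P1=[0,0,7,8,7,4](1) P2=[5,0,3,5,6,0](3)

Answer: 1 3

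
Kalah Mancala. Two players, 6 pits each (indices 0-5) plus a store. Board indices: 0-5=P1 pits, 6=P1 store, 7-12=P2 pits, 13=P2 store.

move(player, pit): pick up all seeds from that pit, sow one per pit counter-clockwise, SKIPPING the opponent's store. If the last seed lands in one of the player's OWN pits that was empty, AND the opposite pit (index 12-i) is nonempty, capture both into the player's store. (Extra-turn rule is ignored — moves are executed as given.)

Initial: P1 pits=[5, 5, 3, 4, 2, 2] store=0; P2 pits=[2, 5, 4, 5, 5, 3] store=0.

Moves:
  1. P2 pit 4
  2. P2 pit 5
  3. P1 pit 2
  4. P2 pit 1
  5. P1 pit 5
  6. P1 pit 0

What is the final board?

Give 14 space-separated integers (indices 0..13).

Answer: 0 8 1 6 4 1 3 5 1 5 6 1 1 3

Derivation:
Move 1: P2 pit4 -> P1=[6,6,4,4,2,2](0) P2=[2,5,4,5,0,4](1)
Move 2: P2 pit5 -> P1=[7,7,5,4,2,2](0) P2=[2,5,4,5,0,0](2)
Move 3: P1 pit2 -> P1=[7,7,0,5,3,3](1) P2=[3,5,4,5,0,0](2)
Move 4: P2 pit1 -> P1=[7,7,0,5,3,3](1) P2=[3,0,5,6,1,1](3)
Move 5: P1 pit5 -> P1=[7,7,0,5,3,0](2) P2=[4,1,5,6,1,1](3)
Move 6: P1 pit0 -> P1=[0,8,1,6,4,1](3) P2=[5,1,5,6,1,1](3)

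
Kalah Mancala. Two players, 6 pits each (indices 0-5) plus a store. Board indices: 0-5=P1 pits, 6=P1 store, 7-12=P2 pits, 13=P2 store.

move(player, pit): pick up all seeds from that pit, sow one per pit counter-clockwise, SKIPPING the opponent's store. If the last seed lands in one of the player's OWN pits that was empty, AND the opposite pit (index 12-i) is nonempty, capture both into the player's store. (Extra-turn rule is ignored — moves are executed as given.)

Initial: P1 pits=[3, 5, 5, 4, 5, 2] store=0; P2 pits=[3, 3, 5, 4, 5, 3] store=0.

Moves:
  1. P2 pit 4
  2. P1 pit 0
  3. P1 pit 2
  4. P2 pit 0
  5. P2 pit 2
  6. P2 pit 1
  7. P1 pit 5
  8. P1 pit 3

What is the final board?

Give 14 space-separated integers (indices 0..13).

Move 1: P2 pit4 -> P1=[4,6,6,4,5,2](0) P2=[3,3,5,4,0,4](1)
Move 2: P1 pit0 -> P1=[0,7,7,5,6,2](0) P2=[3,3,5,4,0,4](1)
Move 3: P1 pit2 -> P1=[0,7,0,6,7,3](1) P2=[4,4,6,4,0,4](1)
Move 4: P2 pit0 -> P1=[0,0,0,6,7,3](1) P2=[0,5,7,5,0,4](9)
Move 5: P2 pit2 -> P1=[1,1,1,6,7,3](1) P2=[0,5,0,6,1,5](10)
Move 6: P2 pit1 -> P1=[1,1,1,6,7,3](1) P2=[0,0,1,7,2,6](11)
Move 7: P1 pit5 -> P1=[1,1,1,6,7,0](2) P2=[1,1,1,7,2,6](11)
Move 8: P1 pit3 -> P1=[1,1,1,0,8,1](3) P2=[2,2,2,7,2,6](11)

Answer: 1 1 1 0 8 1 3 2 2 2 7 2 6 11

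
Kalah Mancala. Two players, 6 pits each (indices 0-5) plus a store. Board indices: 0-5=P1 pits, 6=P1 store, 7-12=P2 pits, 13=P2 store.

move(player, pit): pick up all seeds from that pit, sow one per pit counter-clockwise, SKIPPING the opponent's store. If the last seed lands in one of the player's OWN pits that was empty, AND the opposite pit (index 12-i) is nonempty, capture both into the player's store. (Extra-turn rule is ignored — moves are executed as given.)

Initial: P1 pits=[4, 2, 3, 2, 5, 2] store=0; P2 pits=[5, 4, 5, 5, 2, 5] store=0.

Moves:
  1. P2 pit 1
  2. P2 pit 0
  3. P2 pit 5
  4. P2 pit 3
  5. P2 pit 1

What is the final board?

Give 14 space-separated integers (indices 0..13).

Answer: 6 4 5 4 6 3 0 0 0 8 0 5 1 2

Derivation:
Move 1: P2 pit1 -> P1=[4,2,3,2,5,2](0) P2=[5,0,6,6,3,6](0)
Move 2: P2 pit0 -> P1=[4,2,3,2,5,2](0) P2=[0,1,7,7,4,7](0)
Move 3: P2 pit5 -> P1=[5,3,4,3,6,3](0) P2=[0,1,7,7,4,0](1)
Move 4: P2 pit3 -> P1=[6,4,5,4,6,3](0) P2=[0,1,7,0,5,1](2)
Move 5: P2 pit1 -> P1=[6,4,5,4,6,3](0) P2=[0,0,8,0,5,1](2)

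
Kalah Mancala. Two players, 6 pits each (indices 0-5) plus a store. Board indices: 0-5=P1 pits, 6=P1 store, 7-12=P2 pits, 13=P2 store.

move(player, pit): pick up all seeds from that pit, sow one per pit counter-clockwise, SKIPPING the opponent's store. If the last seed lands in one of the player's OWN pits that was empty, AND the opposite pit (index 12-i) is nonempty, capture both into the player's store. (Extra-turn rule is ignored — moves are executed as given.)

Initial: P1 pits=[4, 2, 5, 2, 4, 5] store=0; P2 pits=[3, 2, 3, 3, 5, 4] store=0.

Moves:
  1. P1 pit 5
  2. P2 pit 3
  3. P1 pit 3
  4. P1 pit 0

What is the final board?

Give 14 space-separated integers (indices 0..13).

Answer: 0 3 6 1 6 1 6 0 3 4 0 6 5 1

Derivation:
Move 1: P1 pit5 -> P1=[4,2,5,2,4,0](1) P2=[4,3,4,4,5,4](0)
Move 2: P2 pit3 -> P1=[5,2,5,2,4,0](1) P2=[4,3,4,0,6,5](1)
Move 3: P1 pit3 -> P1=[5,2,5,0,5,0](6) P2=[0,3,4,0,6,5](1)
Move 4: P1 pit0 -> P1=[0,3,6,1,6,1](6) P2=[0,3,4,0,6,5](1)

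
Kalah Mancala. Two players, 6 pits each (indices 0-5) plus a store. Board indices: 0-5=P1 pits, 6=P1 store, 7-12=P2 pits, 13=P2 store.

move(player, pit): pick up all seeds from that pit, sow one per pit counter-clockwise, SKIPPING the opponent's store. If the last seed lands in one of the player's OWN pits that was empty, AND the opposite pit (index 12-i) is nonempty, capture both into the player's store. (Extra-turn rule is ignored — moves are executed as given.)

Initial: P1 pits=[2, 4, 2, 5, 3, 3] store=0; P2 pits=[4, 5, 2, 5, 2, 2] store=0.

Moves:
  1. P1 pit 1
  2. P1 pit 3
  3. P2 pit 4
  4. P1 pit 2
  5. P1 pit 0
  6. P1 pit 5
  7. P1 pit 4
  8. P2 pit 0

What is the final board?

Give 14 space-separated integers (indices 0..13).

Move 1: P1 pit1 -> P1=[2,0,3,6,4,4](0) P2=[4,5,2,5,2,2](0)
Move 2: P1 pit3 -> P1=[2,0,3,0,5,5](1) P2=[5,6,3,5,2,2](0)
Move 3: P2 pit4 -> P1=[2,0,3,0,5,5](1) P2=[5,6,3,5,0,3](1)
Move 4: P1 pit2 -> P1=[2,0,0,1,6,6](1) P2=[5,6,3,5,0,3](1)
Move 5: P1 pit0 -> P1=[0,1,0,1,6,6](7) P2=[5,6,3,0,0,3](1)
Move 6: P1 pit5 -> P1=[0,1,0,1,6,0](8) P2=[6,7,4,1,1,3](1)
Move 7: P1 pit4 -> P1=[0,1,0,1,0,1](9) P2=[7,8,5,2,1,3](1)
Move 8: P2 pit0 -> P1=[1,1,0,1,0,1](9) P2=[0,9,6,3,2,4](2)

Answer: 1 1 0 1 0 1 9 0 9 6 3 2 4 2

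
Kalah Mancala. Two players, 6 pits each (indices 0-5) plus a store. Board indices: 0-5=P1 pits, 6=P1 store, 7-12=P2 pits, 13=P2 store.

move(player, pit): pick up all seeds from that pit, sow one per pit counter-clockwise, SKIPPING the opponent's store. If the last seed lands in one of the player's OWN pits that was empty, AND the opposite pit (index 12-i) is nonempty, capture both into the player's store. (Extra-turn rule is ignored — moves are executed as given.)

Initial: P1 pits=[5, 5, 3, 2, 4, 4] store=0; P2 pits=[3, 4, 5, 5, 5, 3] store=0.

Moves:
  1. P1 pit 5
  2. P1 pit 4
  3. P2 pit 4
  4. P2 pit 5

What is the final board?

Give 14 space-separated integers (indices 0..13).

Answer: 7 7 5 2 0 1 2 5 6 6 5 0 0 2

Derivation:
Move 1: P1 pit5 -> P1=[5,5,3,2,4,0](1) P2=[4,5,6,5,5,3](0)
Move 2: P1 pit4 -> P1=[5,5,3,2,0,1](2) P2=[5,6,6,5,5,3](0)
Move 3: P2 pit4 -> P1=[6,6,4,2,0,1](2) P2=[5,6,6,5,0,4](1)
Move 4: P2 pit5 -> P1=[7,7,5,2,0,1](2) P2=[5,6,6,5,0,0](2)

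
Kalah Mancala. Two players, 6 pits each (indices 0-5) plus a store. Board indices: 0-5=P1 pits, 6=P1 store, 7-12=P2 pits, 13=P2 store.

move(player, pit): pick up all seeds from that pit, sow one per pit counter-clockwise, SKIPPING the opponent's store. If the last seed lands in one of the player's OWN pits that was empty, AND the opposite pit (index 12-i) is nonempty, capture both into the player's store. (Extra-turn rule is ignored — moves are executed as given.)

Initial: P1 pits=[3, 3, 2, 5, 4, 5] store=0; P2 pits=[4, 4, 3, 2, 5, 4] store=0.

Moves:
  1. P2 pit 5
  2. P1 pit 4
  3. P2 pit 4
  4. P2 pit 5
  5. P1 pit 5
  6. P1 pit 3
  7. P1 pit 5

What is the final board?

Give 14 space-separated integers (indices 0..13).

Answer: 5 5 4 0 1 0 4 7 7 4 3 1 0 3

Derivation:
Move 1: P2 pit5 -> P1=[4,4,3,5,4,5](0) P2=[4,4,3,2,5,0](1)
Move 2: P1 pit4 -> P1=[4,4,3,5,0,6](1) P2=[5,5,3,2,5,0](1)
Move 3: P2 pit4 -> P1=[5,5,4,5,0,6](1) P2=[5,5,3,2,0,1](2)
Move 4: P2 pit5 -> P1=[5,5,4,5,0,6](1) P2=[5,5,3,2,0,0](3)
Move 5: P1 pit5 -> P1=[5,5,4,5,0,0](2) P2=[6,6,4,3,1,0](3)
Move 6: P1 pit3 -> P1=[5,5,4,0,1,1](3) P2=[7,7,4,3,1,0](3)
Move 7: P1 pit5 -> P1=[5,5,4,0,1,0](4) P2=[7,7,4,3,1,0](3)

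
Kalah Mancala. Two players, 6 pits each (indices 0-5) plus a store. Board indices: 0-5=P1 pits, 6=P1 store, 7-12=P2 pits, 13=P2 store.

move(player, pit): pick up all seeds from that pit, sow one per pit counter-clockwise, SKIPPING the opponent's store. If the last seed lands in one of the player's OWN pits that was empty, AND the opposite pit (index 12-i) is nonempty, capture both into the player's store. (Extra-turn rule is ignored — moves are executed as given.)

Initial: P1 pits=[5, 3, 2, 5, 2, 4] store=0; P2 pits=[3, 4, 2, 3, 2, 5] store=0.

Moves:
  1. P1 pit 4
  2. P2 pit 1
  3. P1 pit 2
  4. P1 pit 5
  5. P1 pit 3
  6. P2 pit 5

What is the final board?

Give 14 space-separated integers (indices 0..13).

Answer: 6 4 1 1 3 1 3 5 2 5 5 3 0 1

Derivation:
Move 1: P1 pit4 -> P1=[5,3,2,5,0,5](1) P2=[3,4,2,3,2,5](0)
Move 2: P2 pit1 -> P1=[5,3,2,5,0,5](1) P2=[3,0,3,4,3,6](0)
Move 3: P1 pit2 -> P1=[5,3,0,6,1,5](1) P2=[3,0,3,4,3,6](0)
Move 4: P1 pit5 -> P1=[5,3,0,6,1,0](2) P2=[4,1,4,5,3,6](0)
Move 5: P1 pit3 -> P1=[5,3,0,0,2,1](3) P2=[5,2,5,5,3,6](0)
Move 6: P2 pit5 -> P1=[6,4,1,1,3,1](3) P2=[5,2,5,5,3,0](1)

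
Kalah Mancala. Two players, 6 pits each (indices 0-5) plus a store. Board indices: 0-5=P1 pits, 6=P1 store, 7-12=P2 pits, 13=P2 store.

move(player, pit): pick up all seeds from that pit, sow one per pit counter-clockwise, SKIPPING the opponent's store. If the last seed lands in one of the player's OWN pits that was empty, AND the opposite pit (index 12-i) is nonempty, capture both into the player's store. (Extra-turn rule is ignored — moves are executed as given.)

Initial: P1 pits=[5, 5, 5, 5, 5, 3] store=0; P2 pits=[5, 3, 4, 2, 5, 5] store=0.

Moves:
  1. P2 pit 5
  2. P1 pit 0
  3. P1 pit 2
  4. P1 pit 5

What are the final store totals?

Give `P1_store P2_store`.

Answer: 3 1

Derivation:
Move 1: P2 pit5 -> P1=[6,6,6,6,5,3](0) P2=[5,3,4,2,5,0](1)
Move 2: P1 pit0 -> P1=[0,7,7,7,6,4](1) P2=[5,3,4,2,5,0](1)
Move 3: P1 pit2 -> P1=[0,7,0,8,7,5](2) P2=[6,4,5,2,5,0](1)
Move 4: P1 pit5 -> P1=[0,7,0,8,7,0](3) P2=[7,5,6,3,5,0](1)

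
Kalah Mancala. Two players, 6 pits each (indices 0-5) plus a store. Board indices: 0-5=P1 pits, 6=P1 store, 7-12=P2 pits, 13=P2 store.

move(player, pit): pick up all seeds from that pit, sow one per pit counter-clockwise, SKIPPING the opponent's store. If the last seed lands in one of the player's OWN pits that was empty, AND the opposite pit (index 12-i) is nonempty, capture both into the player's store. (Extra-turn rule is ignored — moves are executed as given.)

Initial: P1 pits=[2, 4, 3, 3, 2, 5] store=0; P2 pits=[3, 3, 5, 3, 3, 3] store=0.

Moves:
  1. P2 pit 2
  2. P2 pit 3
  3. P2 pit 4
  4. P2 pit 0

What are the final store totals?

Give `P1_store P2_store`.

Answer: 0 8

Derivation:
Move 1: P2 pit2 -> P1=[3,4,3,3,2,5](0) P2=[3,3,0,4,4,4](1)
Move 2: P2 pit3 -> P1=[4,4,3,3,2,5](0) P2=[3,3,0,0,5,5](2)
Move 3: P2 pit4 -> P1=[5,5,4,3,2,5](0) P2=[3,3,0,0,0,6](3)
Move 4: P2 pit0 -> P1=[5,5,0,3,2,5](0) P2=[0,4,1,0,0,6](8)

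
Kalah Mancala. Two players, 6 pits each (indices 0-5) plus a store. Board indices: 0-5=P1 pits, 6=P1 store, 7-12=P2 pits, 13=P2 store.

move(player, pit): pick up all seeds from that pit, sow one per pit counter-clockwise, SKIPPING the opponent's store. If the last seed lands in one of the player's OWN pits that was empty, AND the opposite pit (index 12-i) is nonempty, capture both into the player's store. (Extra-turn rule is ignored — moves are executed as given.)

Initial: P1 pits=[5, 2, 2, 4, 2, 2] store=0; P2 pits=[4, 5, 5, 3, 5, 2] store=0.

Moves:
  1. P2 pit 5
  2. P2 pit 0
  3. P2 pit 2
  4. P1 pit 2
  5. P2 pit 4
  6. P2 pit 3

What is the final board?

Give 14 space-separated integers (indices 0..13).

Answer: 9 5 1 6 4 2 0 0 6 0 0 1 3 4

Derivation:
Move 1: P2 pit5 -> P1=[6,2,2,4,2,2](0) P2=[4,5,5,3,5,0](1)
Move 2: P2 pit0 -> P1=[6,2,2,4,2,2](0) P2=[0,6,6,4,6,0](1)
Move 3: P2 pit2 -> P1=[7,3,2,4,2,2](0) P2=[0,6,0,5,7,1](2)
Move 4: P1 pit2 -> P1=[7,3,0,5,3,2](0) P2=[0,6,0,5,7,1](2)
Move 5: P2 pit4 -> P1=[8,4,1,6,4,2](0) P2=[0,6,0,5,0,2](3)
Move 6: P2 pit3 -> P1=[9,5,1,6,4,2](0) P2=[0,6,0,0,1,3](4)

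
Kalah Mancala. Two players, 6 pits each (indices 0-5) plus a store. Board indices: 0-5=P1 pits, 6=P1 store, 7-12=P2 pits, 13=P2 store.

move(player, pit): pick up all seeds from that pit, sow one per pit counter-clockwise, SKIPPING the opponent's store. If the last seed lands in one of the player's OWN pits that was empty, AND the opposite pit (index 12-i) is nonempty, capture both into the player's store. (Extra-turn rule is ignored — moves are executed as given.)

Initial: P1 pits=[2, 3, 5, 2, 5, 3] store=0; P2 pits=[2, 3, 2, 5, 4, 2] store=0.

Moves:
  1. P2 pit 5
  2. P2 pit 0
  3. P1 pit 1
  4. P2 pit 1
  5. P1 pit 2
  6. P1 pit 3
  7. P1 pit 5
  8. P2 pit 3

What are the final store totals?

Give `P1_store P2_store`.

Answer: 3 6

Derivation:
Move 1: P2 pit5 -> P1=[3,3,5,2,5,3](0) P2=[2,3,2,5,4,0](1)
Move 2: P2 pit0 -> P1=[3,3,5,2,5,3](0) P2=[0,4,3,5,4,0](1)
Move 3: P1 pit1 -> P1=[3,0,6,3,6,3](0) P2=[0,4,3,5,4,0](1)
Move 4: P2 pit1 -> P1=[0,0,6,3,6,3](0) P2=[0,0,4,6,5,0](5)
Move 5: P1 pit2 -> P1=[0,0,0,4,7,4](1) P2=[1,1,4,6,5,0](5)
Move 6: P1 pit3 -> P1=[0,0,0,0,8,5](2) P2=[2,1,4,6,5,0](5)
Move 7: P1 pit5 -> P1=[0,0,0,0,8,0](3) P2=[3,2,5,7,5,0](5)
Move 8: P2 pit3 -> P1=[1,1,1,1,8,0](3) P2=[3,2,5,0,6,1](6)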